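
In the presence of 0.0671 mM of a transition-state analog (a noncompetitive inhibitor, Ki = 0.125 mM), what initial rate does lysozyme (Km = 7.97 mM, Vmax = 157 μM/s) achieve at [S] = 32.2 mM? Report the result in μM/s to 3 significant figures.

α = 1 + [I]/Ki = 1 + 0.0671/0.125 = 1.537.
For a noncompetitive inhibitor, Vmax is reduced to Vmax/α while Km is unchanged: Km,app = 7.97 mM, Vmax,app = 102 μM/s.
v = Vmax,app·[S]/(Km,app + [S]) = 102 × 32.2/(7.97 + 32.2) = 81.9 μM/s.

81.9 μM/s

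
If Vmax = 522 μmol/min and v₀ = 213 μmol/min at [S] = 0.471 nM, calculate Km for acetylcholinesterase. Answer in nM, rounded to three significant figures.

0.683 nM

From v = Vmax[S]/(Km+[S]), Km = [S](Vmax − v)/v.
Km = 0.471 × (522 − 213) / 213 = 145.5/213 = 0.683 nM.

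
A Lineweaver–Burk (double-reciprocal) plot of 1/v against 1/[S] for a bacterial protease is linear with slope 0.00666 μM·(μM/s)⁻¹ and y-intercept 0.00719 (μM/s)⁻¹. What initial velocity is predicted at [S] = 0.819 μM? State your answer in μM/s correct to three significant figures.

65.3 μM/s

The y-intercept is 1/Vmax, so Vmax = 1/0.00719 = 139 μM/s.
The slope is Km/Vmax, so Km = 0.00666 × 139 = 0.926 μM.
Then v = 139 × 0.819/(0.926 + 0.819) = 65.3 μM/s.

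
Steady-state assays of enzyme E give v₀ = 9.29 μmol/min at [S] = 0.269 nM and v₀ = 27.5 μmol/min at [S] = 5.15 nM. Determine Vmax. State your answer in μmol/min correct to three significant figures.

30.8 μmol/min

In reciprocal form, 1/v = (Km/Vmax)·(1/[S]) + 1/Vmax. The two points give (1/[S], 1/v) = (3.717, 0.1076) and (0.1942, 0.03636).
Slope = (0.1076 − 0.03636)/(3.717 − 0.1942) = 0.02023; intercept = 0.1076 − 0.02023×3.717 = 0.03244.
Vmax = 1/intercept = 30.8 μmol/min; Km = slope × Vmax = 0.02023 × 30.8 = 0.624 nM.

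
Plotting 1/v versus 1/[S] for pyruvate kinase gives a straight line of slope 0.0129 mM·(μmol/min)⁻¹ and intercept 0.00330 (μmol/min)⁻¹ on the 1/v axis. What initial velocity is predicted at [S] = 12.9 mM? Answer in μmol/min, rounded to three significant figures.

The y-intercept is 1/Vmax, so Vmax = 1/0.00330 = 303 μmol/min.
The slope is Km/Vmax, so Km = 0.0129 × 303 = 3.91 mM.
Then v = 303 × 12.9/(3.91 + 12.9) = 233 μmol/min.

233 μmol/min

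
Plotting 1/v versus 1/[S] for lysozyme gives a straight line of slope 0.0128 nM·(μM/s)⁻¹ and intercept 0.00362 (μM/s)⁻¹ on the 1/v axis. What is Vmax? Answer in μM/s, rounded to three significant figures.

The y-intercept of a Lineweaver–Burk plot equals 1/Vmax, so Vmax = 1/0.00362 = 276 μM/s.

276 μM/s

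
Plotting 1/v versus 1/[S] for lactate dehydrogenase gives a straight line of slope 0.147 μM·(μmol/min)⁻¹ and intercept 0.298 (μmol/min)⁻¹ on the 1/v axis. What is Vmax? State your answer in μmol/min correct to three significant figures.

3.36 μmol/min

The y-intercept of a Lineweaver–Burk plot equals 1/Vmax, so Vmax = 1/0.298 = 3.36 μmol/min.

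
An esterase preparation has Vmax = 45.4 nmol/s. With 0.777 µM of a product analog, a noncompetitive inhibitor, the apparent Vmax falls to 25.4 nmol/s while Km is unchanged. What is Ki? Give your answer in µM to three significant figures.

0.987 µM

Noncompetitive: Vmax,app = Vmax/α with α = 1 + [I]/Ki.
α = Vmax/Vmax,app = 45.4/25.4 = 1.787.
Since α = 1 + [I]/Ki, [I]/Ki = 1.787 − 1 = 0.7874 and Ki = 0.777/0.7874 = 0.987 µM.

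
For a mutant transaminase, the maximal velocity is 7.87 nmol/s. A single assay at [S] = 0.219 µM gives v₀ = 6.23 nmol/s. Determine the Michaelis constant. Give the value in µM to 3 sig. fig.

0.0577 µM

v/Vmax = 6.23/7.87 = 0.7916 = [S]/(Km+[S]).
So Km + [S] = [S]/0.7916 = 0.2767 µM, giving Km = 0.2767 − 0.219 = 0.0577 µM.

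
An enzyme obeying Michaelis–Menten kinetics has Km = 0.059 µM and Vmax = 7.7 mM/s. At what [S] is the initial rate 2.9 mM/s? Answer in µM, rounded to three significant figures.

0.0356 µM

The required fractional saturation is v/Vmax = 2.9/7.7 = 0.3766.
Then [S]/(Km+[S]) = 0.3766 ⇒ [S] = 0.059 × 0.3766/(1 − 0.3766) = 0.0356 µM.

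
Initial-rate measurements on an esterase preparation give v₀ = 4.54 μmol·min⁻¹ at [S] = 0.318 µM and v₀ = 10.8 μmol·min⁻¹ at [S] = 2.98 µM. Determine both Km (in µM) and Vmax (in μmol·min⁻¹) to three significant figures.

From v = Vmax[S]/(Km+[S]), each point gives Vmax = v(Km+[S])/[S].
Equating: 4.54(Km+0.318)/0.318 = 10.8(Km+2.98)/2.98.
14.28·Km + 4.54 = 3.624·Km + 10.8, so (14.28 − 3.624)·Km = 10.8 − 4.54.
Km = 6.260/10.65 = 0.588 µM; then Vmax = 4.54(0.588+0.318)/0.318 = 12.9 μmol·min⁻¹.

Km = 0.588 µM; Vmax = 12.9 μmol·min⁻¹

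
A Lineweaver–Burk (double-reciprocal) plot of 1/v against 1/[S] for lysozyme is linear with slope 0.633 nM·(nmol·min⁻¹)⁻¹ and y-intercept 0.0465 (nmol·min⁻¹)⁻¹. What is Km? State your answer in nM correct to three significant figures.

y-intercept = 1/Vmax ⇒ Vmax = 21.5 nmol·min⁻¹; slope = Km/Vmax ⇒ Km = slope × Vmax.
Km = 0.633 × 21.5 = 13.6 nM.

13.6 nM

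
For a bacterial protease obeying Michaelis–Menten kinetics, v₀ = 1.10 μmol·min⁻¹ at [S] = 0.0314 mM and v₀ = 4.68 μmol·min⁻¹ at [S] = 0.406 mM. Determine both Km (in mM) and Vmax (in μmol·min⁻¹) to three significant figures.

From v = Vmax[S]/(Km+[S]), each point gives Vmax = v(Km+[S])/[S].
Equating: 1.10(Km+0.0314)/0.0314 = 4.68(Km+0.406)/0.406.
35.03·Km + 1.10 = 11.53·Km + 4.68, so (35.03 − 11.53)·Km = 4.68 − 1.10.
Km = 3.580/23.50 = 0.152 mM; then Vmax = 1.10(0.152+0.0314)/0.0314 = 6.44 μmol·min⁻¹.

Km = 0.152 mM; Vmax = 6.44 μmol·min⁻¹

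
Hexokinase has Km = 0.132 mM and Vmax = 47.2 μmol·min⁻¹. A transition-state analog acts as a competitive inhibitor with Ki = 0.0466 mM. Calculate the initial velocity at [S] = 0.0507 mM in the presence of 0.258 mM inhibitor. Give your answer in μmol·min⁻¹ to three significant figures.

2.62 μmol·min⁻¹

α = 1 + [I]/Ki = 1 + 0.258/0.0466 = 6.536.
For a competitive inhibitor, Vmax is unchanged and the apparent Km becomes α·Km: Km,app = 0.863 mM, Vmax,app = 47.2 μmol·min⁻¹.
v = Vmax,app·[S]/(Km,app + [S]) = 47.2 × 0.0507/(0.863 + 0.0507) = 2.62 μmol·min⁻¹.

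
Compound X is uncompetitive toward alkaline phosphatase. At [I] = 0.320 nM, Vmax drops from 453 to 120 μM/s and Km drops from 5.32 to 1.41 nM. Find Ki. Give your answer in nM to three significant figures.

0.115 nM

Uncompetitive: Vmax,app = Vmax/α (and Km,app = Km/α) with α = 1 + [I]/Ki.
α = Vmax/Vmax,app = 453/120 = 3.775.
Ki = [I]/(α − 1) = 0.320/2.775 = 0.115 nM.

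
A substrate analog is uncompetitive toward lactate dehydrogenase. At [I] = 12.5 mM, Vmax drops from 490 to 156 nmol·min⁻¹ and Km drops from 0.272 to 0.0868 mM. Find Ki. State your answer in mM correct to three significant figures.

Uncompetitive: Vmax,app = Vmax/α (and Km,app = Km/α) with α = 1 + [I]/Ki.
α = Vmax/Vmax,app = 490/156 = 3.141.
Since α = 1 + [I]/Ki, [I]/Ki = 3.141 − 1 = 2.141 and Ki = 12.5/2.141 = 5.84 mM.

5.84 mM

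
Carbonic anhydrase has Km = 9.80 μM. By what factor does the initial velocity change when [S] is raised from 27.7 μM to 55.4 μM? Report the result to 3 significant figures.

The fractional saturations are [S]/(Km+[S]) = 27.7/37.50 = 0.7387 and 55.4/65.20 = 0.8497.
v₂/v₁ is just their ratio: 0.8497/0.7387 = 1.15.

1.15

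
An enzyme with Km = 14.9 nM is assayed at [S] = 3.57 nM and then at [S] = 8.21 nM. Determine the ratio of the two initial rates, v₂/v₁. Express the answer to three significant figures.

The fractional saturations are [S]/(Km+[S]) = 3.57/18.47 = 0.1933 and 8.21/23.11 = 0.3553.
v₂/v₁ is just their ratio: 0.3553/0.1933 = 1.84.

1.84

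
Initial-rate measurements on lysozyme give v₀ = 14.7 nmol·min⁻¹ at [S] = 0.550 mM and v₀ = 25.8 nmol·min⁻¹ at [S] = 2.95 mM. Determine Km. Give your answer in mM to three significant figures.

0.617 mM

In reciprocal form, 1/v = (Km/Vmax)·(1/[S]) + 1/Vmax. The two points give (1/[S], 1/v) = (1.818, 0.06803) and (0.3390, 0.03876).
Slope = (0.06803 − 0.03876)/(1.818 − 0.3390) = 0.01979; intercept = 0.06803 − 0.01979×1.818 = 0.03205.
Vmax = 1/intercept = 31.2 nmol·min⁻¹; Km = slope × Vmax = 0.01979 × 31.2 = 0.617 mM.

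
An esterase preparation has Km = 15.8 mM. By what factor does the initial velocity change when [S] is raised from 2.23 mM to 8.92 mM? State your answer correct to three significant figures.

2.92

The fractional saturations are [S]/(Km+[S]) = 2.23/18.03 = 0.1237 and 8.92/24.72 = 0.3608.
v₂/v₁ is just their ratio: 0.3608/0.1237 = 2.92.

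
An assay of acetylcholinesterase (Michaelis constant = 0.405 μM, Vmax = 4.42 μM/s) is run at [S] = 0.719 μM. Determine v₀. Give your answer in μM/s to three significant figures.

v = Vmax·[S]/(Km + [S]) = 4.42 × 0.719 / (0.405 + 0.719)
  = 3.178 / 1.124 = 2.83 μM/s.

2.83 μM/s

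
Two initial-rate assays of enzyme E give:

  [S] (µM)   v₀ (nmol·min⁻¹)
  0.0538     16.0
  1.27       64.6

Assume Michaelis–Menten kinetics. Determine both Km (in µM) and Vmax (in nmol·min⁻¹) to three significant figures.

From v = Vmax[S]/(Km+[S]), each point gives Vmax = v(Km+[S])/[S].
Equating: 16.0(Km+0.0538)/0.0538 = 64.6(Km+1.27)/1.27.
297.4·Km + 16.0 = 50.87·Km + 64.6, so (297.4 − 50.87)·Km = 64.6 − 16.0.
Km = 48.60/246.5 = 0.197 µM; then Vmax = 16.0(0.197+0.0538)/0.0538 = 74.6 nmol·min⁻¹.

Km = 0.197 µM; Vmax = 74.6 nmol·min⁻¹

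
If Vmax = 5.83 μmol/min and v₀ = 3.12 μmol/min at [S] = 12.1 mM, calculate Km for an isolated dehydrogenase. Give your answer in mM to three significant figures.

10.5 mM

From v = Vmax[S]/(Km+[S]), Km = [S](Vmax − v)/v.
Km = 12.1 × (5.83 − 3.12) / 3.12 = 32.79/3.12 = 10.5 mM.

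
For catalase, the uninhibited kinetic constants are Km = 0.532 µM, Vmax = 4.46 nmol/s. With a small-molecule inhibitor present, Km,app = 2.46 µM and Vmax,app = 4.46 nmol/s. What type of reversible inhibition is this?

competitive

Km increases (0.532 → 2.46 µM) while Vmax is unchanged — the hallmark of competitive inhibition.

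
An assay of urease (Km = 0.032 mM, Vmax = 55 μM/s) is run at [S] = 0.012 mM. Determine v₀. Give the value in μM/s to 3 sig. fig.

15.0 μM/s

[S]/(Km+[S]) = 0.012/0.04400 = 0.2727, the fractional saturation.
v = 0.2727 × Vmax = 0.2727 × 55 = 15.0 μM/s.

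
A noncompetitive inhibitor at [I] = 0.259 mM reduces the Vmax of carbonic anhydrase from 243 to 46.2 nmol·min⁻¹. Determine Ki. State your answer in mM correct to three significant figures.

Noncompetitive: Vmax,app = Vmax/α with α = 1 + [I]/Ki.
α = Vmax/Vmax,app = 243/46.2 = 5.260.
Ki = [I]/(α − 1) = 0.259/4.260 = 0.0608 mM.

0.0608 mM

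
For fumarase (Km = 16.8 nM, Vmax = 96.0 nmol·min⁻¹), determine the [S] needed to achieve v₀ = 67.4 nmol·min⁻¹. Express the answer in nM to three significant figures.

39.6 nM

Rearranging v = Vmax[S]/(Km+[S]) gives [S] = Km·v/(Vmax − v).
[S] = 16.8 × 67.4 / (96.0 − 67.4) = 1132/28.60 = 39.6 nM.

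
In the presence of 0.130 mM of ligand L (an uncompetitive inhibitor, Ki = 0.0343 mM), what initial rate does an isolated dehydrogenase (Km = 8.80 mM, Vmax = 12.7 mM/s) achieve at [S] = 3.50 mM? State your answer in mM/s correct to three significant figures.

With α = 1 + [I]/Ki = 1 + 0.130/0.0343 = 4.790, the uncompetitive rate law is v = (Vmax/α)·[S] / (Km/α + [S]).
v = (12.7/4.790)×3.50 / (8.80/4.790 + 3.50) = 9.280/5.337 = 1.74 mM/s.

1.74 mM/s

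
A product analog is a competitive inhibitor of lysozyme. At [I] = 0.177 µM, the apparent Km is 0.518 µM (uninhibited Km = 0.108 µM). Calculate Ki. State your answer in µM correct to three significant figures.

Competitive: Km,app = α·Km with α = 1 + [I]/Ki.
α = Km,app/Km = 0.518/0.108 = 4.796.
Ki = [I]/(α − 1) = 0.177/3.796 = 0.0466 µM.

0.0466 µM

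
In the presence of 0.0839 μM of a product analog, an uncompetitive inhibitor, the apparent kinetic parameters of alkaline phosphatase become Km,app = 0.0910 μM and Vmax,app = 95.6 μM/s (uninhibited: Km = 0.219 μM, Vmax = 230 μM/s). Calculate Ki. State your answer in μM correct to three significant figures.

0.0597 μM

Uncompetitive: Vmax,app = Vmax/α (and Km,app = Km/α) with α = 1 + [I]/Ki.
α = Vmax/Vmax,app = 230/95.6 = 2.406.
Since α = 1 + [I]/Ki, [I]/Ki = 2.406 − 1 = 1.406 and Ki = 0.0839/1.406 = 0.0597 μM.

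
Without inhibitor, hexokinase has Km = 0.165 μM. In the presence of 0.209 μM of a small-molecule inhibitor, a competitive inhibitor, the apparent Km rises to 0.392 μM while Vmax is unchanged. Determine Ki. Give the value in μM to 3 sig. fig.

0.152 μM

Competitive: Km,app = α·Km with α = 1 + [I]/Ki.
α = Km,app/Km = 0.392/0.165 = 2.376.
Ki = [I]/(α − 1) = 0.209/1.376 = 0.152 μM.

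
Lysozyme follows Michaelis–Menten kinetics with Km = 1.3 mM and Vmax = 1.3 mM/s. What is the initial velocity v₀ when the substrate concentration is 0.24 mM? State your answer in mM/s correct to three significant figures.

[S]/(Km+[S]) = 0.24/1.540 = 0.1558, the fractional saturation.
v = 0.1558 × Vmax = 0.1558 × 1.3 = 0.203 mM/s.

0.203 mM/s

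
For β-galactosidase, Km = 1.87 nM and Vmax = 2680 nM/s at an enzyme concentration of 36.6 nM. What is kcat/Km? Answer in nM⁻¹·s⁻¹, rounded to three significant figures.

39.2 nM⁻¹·s⁻¹

kcat = Vmax/[E]total = 2680/36.6 = 73.2 s⁻¹.
kcat/Km = 73.2/1.87 = 39.2 nM⁻¹·s⁻¹.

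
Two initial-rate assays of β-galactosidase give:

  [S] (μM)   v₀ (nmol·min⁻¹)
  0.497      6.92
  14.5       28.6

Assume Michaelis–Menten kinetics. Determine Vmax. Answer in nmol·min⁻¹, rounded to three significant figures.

From v = Vmax[S]/(Km+[S]), each point gives Vmax = v(Km+[S])/[S].
Equating: 6.92(Km+0.497)/0.497 = 28.6(Km+14.5)/14.5.
13.92·Km + 6.92 = 1.972·Km + 28.6, so (13.92 − 1.972)·Km = 28.6 − 6.92.
Km = 21.68/11.95 = 1.81 μM; then Vmax = 6.92(1.81+0.497)/0.497 = 32.2 nmol·min⁻¹.

32.2 nmol·min⁻¹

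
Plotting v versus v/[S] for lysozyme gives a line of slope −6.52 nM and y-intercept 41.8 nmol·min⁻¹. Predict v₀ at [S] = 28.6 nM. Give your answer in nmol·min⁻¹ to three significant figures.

In the Eadie–Hofstee form v = Vmax − Km·(v/[S]), the slope is −Km and the intercept is Vmax, so Km = 6.52 nM and Vmax = 41.8 nmol·min⁻¹.
v = 41.8 × 28.6/(6.52 + 28.6) = 34.0 nmol·min⁻¹.

34.0 nmol·min⁻¹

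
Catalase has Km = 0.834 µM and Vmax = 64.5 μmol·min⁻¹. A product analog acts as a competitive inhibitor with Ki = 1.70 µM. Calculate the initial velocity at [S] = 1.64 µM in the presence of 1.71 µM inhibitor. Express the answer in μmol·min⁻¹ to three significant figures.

31.9 μmol·min⁻¹

With α = 1 + [I]/Ki = 1 + 1.71/1.70 = 2.006, the competitive rate law is v = Vmax[S] / (αKm + [S]).
v = 64.5×1.64 / (2.006×0.834 + 1.64) = 105.8/3.313 = 31.9 μmol·min⁻¹.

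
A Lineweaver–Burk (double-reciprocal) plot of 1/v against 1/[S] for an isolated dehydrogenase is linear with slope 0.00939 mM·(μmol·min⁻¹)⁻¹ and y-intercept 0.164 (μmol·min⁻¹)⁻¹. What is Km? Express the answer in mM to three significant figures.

0.0573 mM

y-intercept = 1/Vmax ⇒ Vmax = 6.10 μmol·min⁻¹; slope = Km/Vmax ⇒ Km = slope × Vmax.
Km = 0.00939 × 6.10 = 0.0573 mM.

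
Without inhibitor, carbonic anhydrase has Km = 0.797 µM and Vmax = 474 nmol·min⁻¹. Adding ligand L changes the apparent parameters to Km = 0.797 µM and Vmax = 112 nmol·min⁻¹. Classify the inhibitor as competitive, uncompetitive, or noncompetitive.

Vmax decreases (474 → 112 nmol·min⁻¹) while Km is unchanged — pure noncompetitive inhibition.

noncompetitive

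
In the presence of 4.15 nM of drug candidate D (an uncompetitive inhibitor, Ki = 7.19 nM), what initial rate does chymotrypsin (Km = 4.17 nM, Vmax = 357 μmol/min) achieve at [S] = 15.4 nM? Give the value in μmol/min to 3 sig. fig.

α = 1 + [I]/Ki = 1 + 4.15/7.19 = 1.577.
For an uncompetitive inhibitor, both parameters are divided by α, giving Vmax/α and Km/α: Km,app = 2.64 nM, Vmax,app = 226 μmol/min.
v = Vmax,app·[S]/(Km,app + [S]) = 226 × 15.4/(2.64 + 15.4) = 193 μmol/min.

193 μmol/min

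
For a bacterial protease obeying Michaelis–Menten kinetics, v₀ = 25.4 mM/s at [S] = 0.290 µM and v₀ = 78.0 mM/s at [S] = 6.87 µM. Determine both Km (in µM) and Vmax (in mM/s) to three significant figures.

In reciprocal form, 1/v = (Km/Vmax)·(1/[S]) + 1/Vmax. The two points give (1/[S], 1/v) = (3.448, 0.03937) and (0.1456, 0.01282).
Slope = (0.03937 − 0.01282)/(3.448 − 0.1456) = 0.008039; intercept = 0.03937 − 0.008039×3.448 = 0.01165.
Vmax = 1/intercept = 85.8 mM/s; Km = slope × Vmax = 0.008039 × 85.8 = 0.690 µM.

Km = 0.690 µM; Vmax = 85.8 mM/s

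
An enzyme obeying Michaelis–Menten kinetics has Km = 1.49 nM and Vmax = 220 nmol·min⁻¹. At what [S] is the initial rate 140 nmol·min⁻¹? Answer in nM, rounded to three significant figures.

The required fractional saturation is v/Vmax = 140/220 = 0.6364.
Then [S]/(Km+[S]) = 0.6364 ⇒ [S] = 1.49 × 0.6364/(1 − 0.6364) = 2.61 nM.

2.61 nM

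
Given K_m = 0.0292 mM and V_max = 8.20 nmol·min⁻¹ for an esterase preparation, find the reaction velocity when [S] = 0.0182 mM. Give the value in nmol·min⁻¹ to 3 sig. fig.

[S]/(Km+[S]) = 0.0182/0.04740 = 0.3840, the fractional saturation.
v = 0.3840 × Vmax = 0.3840 × 8.20 = 3.15 nmol·min⁻¹.

3.15 nmol·min⁻¹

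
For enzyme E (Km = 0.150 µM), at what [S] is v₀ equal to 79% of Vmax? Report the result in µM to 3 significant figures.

v/Vmax = [S]/(Km+[S]) = 0.79, so [S] = Km·0.79/(1 − 0.79) = 0.150 × 3.762.
[S] = 0.564 µM.

0.564 µM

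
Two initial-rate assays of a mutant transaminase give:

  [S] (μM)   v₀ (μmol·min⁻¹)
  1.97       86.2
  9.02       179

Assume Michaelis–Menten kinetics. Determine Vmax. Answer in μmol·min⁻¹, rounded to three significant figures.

256 μmol·min⁻¹

From v = Vmax[S]/(Km+[S]), each point gives Vmax = v(Km+[S])/[S].
Equating: 86.2(Km+1.97)/1.97 = 179(Km+9.02)/9.02.
43.76·Km + 86.2 = 19.84·Km + 179, so (43.76 − 19.84)·Km = 179 − 86.2.
Km = 92.80/23.91 = 3.88 μM; then Vmax = 86.2(3.88+1.97)/1.97 = 256 μmol·min⁻¹.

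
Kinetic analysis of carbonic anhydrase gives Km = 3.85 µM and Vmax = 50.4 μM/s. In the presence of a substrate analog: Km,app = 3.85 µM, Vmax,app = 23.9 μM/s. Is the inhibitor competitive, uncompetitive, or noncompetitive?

Vmax decreases (50.4 → 23.9 μM/s) while Km is unchanged — pure noncompetitive inhibition.

noncompetitive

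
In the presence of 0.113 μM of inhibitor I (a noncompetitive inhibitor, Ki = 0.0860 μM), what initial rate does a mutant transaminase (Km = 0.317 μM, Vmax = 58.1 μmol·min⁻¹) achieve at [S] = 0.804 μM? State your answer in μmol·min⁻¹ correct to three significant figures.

With α = 1 + [I]/Ki = 1 + 0.113/0.0860 = 2.314, the noncompetitive rate law is v = (Vmax/α)·[S] / (Km + [S]).
v = (58.1/2.314)×0.804 / (0.317 + 0.804) = 20.19/1.121 = 18.0 μmol·min⁻¹.

18.0 μmol·min⁻¹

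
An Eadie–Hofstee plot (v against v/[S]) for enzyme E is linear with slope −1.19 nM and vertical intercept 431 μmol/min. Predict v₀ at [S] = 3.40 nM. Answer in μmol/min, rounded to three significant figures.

319 μmol/min

In the Eadie–Hofstee form v = Vmax − Km·(v/[S]), the slope is −Km and the intercept is Vmax, so Km = 1.19 nM and Vmax = 431 μmol/min.
v = 431 × 3.40/(1.19 + 3.40) = 319 μmol/min.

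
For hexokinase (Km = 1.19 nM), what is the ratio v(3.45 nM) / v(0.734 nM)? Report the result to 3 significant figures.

1.95

Since Vmax cancels, v₂/v₁ = [S]₂(Km+[S]₁) / [S]₁(Km+[S]₂).
= 3.45×(1.19+0.734) / (0.734×(1.19+3.45)) = 6.638/3.406 = 1.95.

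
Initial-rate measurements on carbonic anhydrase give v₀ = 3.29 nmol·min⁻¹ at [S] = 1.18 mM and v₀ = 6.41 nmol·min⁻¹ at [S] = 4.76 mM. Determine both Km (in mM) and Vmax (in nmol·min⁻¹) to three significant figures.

In reciprocal form, 1/v = (Km/Vmax)·(1/[S]) + 1/Vmax. The two points give (1/[S], 1/v) = (0.8475, 0.3040) and (0.2101, 0.1560).
Slope = (0.3040 − 0.1560)/(0.8475 − 0.2101) = 0.2321; intercept = 0.3040 − 0.2321×0.8475 = 0.1072.
Vmax = 1/intercept = 9.32 nmol·min⁻¹; Km = slope × Vmax = 0.2321 × 9.32 = 2.16 mM.

Km = 2.16 mM; Vmax = 9.32 nmol·min⁻¹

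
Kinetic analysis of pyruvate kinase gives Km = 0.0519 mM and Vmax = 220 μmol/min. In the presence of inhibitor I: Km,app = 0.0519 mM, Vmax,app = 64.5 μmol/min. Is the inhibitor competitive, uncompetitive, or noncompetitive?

noncompetitive

Vmax decreases (220 → 64.5 μmol/min) while Km is unchanged — pure noncompetitive inhibition.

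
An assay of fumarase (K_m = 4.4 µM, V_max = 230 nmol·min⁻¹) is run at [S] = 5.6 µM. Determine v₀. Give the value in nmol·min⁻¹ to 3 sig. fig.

v = Vmax·[S]/(Km + [S]) = 230 × 5.6 / (4.4 + 5.6)
  = 1288 / 10.00 = 129 nmol·min⁻¹.

129 nmol·min⁻¹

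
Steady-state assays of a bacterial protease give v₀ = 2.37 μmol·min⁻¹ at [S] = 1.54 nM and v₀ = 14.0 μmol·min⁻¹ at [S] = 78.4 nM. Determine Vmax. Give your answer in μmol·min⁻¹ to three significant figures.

15.5 μmol·min⁻¹

In reciprocal form, 1/v = (Km/Vmax)·(1/[S]) + 1/Vmax. The two points give (1/[S], 1/v) = (0.6494, 0.4219) and (0.01276, 0.07143).
Slope = (0.4219 − 0.07143)/(0.6494 − 0.01276) = 0.5506; intercept = 0.4219 − 0.5506×0.6494 = 0.06441.
Vmax = 1/intercept = 15.5 μmol·min⁻¹; Km = slope × Vmax = 0.5506 × 15.5 = 8.55 nM.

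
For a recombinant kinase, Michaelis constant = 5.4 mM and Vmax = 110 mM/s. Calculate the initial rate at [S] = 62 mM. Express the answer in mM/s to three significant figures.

101 mM/s

[S]/(Km+[S]) = 62/67.40 = 0.9199, the fractional saturation.
v = 0.9199 × Vmax = 0.9199 × 110 = 101 mM/s.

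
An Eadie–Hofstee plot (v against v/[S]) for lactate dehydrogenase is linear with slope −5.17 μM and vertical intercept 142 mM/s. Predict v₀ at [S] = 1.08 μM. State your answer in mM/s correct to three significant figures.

24.5 mM/s

In the Eadie–Hofstee form v = Vmax − Km·(v/[S]), the slope is −Km and the intercept is Vmax, so Km = 5.17 μM and Vmax = 142 mM/s.
v = 142 × 1.08/(5.17 + 1.08) = 24.5 mM/s.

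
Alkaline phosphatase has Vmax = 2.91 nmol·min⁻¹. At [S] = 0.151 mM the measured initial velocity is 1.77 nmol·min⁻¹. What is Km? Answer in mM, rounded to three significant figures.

0.0973 mM

v/Vmax = 1.77/2.91 = 0.6082 = [S]/(Km+[S]).
So Km + [S] = [S]/0.6082 = 0.2483 mM, giving Km = 0.2483 − 0.151 = 0.0973 mM.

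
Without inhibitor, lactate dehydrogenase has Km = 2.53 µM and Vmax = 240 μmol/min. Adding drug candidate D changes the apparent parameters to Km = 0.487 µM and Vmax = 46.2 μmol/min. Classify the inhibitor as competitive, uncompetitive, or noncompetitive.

Both Km and Vmax decrease by the same factor (~5.20-fold) — characteristic of uncompetitive inhibition.

uncompetitive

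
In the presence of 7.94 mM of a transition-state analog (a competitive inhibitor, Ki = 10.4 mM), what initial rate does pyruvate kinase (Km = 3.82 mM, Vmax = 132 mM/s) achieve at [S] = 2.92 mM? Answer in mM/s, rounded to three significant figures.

39.9 mM/s

With α = 1 + [I]/Ki = 1 + 7.94/10.4 = 1.763, the competitive rate law is v = Vmax[S] / (αKm + [S]).
v = 132×2.92 / (1.763×3.82 + 2.92) = 385.4/9.656 = 39.9 mM/s.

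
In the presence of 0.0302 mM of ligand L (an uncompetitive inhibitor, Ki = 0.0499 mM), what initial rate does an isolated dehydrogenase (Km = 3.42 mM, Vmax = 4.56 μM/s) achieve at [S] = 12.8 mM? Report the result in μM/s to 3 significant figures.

2.44 μM/s

With α = 1 + [I]/Ki = 1 + 0.0302/0.0499 = 1.605, the uncompetitive rate law is v = (Vmax/α)·[S] / (Km/α + [S]).
v = (4.56/1.605)×12.8 / (3.42/1.605 + 12.8) = 36.36/14.93 = 2.44 μM/s.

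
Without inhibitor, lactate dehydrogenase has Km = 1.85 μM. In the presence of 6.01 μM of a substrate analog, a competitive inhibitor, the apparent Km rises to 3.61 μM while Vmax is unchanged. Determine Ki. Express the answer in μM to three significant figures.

6.32 μM

Competitive: Km,app = α·Km with α = 1 + [I]/Ki.
α = Km,app/Km = 3.61/1.85 = 1.951.
Ki = [I]/(α − 1) = 6.01/0.9514 = 6.32 μM.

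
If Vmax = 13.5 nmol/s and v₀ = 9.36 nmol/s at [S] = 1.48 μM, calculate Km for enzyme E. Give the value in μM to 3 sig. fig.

From v = Vmax[S]/(Km+[S]), Km = [S](Vmax − v)/v.
Km = 1.48 × (13.5 − 9.36) / 9.36 = 6.127/9.36 = 0.655 μM.

0.655 μM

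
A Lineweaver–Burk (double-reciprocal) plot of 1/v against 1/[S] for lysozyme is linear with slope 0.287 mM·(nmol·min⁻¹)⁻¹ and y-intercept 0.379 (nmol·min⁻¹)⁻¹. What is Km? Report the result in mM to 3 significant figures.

y-intercept = 1/Vmax ⇒ Vmax = 2.64 nmol·min⁻¹; slope = Km/Vmax ⇒ Km = slope × Vmax.
Km = 0.287 × 2.64 = 0.757 mM.

0.757 mM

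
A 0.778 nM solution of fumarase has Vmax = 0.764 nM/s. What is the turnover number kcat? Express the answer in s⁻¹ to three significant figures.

0.982 s⁻¹

kcat = Vmax/[E]total = 0.764 nM/s / 0.778 nM = 0.982 s⁻¹.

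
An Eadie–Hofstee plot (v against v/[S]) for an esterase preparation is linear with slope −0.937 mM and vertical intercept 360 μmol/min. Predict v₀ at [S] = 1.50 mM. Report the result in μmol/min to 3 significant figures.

In the Eadie–Hofstee form v = Vmax − Km·(v/[S]), the slope is −Km and the intercept is Vmax, so Km = 0.937 mM and Vmax = 360 μmol/min.
v = 360 × 1.50/(0.937 + 1.50) = 222 μmol/min.

222 μmol/min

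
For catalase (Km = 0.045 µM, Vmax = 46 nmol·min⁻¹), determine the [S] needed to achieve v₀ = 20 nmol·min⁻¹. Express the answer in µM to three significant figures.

Rearranging v = Vmax[S]/(Km+[S]) gives [S] = Km·v/(Vmax − v).
[S] = 0.045 × 20 / (46 − 20) = 0.9000/26.00 = 0.0346 µM.

0.0346 µM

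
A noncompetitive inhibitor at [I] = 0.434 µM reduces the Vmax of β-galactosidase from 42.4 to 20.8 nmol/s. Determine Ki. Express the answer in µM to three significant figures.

Noncompetitive: Vmax,app = Vmax/α with α = 1 + [I]/Ki.
α = Vmax/Vmax,app = 42.4/20.8 = 2.038.
Since α = 1 + [I]/Ki, [I]/Ki = 2.038 − 1 = 1.038 and Ki = 0.434/1.038 = 0.418 µM.

0.418 µM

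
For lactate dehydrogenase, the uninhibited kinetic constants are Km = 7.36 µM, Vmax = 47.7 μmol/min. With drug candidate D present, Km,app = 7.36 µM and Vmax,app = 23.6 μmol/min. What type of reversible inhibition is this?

noncompetitive

Vmax decreases (47.7 → 23.6 μmol/min) while Km is unchanged — pure noncompetitive inhibition.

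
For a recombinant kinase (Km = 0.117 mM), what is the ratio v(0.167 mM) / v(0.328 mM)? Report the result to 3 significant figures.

0.798

Since Vmax cancels, v₂/v₁ = [S]₂(Km+[S]₁) / [S]₁(Km+[S]₂).
= 0.167×(0.117+0.328) / (0.328×(0.117+0.167)) = 0.07432/0.09315 = 0.798.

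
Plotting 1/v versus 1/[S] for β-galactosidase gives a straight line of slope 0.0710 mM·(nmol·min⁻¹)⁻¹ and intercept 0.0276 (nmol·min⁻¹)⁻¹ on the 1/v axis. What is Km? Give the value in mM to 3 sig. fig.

y-intercept = 1/Vmax ⇒ Vmax = 36.2 nmol·min⁻¹; slope = Km/Vmax ⇒ Km = slope × Vmax.
Km = 0.0710 × 36.2 = 2.57 mM.

2.57 mM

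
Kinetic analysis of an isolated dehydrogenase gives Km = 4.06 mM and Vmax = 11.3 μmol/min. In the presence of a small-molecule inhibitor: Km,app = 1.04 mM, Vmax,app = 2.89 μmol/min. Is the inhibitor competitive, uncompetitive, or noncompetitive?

Both Km and Vmax decrease by the same factor (~3.91-fold) — characteristic of uncompetitive inhibition.

uncompetitive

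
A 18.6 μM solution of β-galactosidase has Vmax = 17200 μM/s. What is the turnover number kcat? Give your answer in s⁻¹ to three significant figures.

925 s⁻¹

kcat = Vmax/[E]total = 17200 μM/s / 18.6 μM = 925 s⁻¹.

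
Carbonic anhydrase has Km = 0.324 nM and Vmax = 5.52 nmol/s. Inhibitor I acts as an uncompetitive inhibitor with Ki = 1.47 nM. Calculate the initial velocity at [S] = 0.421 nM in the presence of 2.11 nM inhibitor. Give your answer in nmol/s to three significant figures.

With α = 1 + [I]/Ki = 1 + 2.11/1.47 = 2.435, the uncompetitive rate law is v = (Vmax/α)·[S] / (Km/α + [S]).
v = (5.52/2.435)×0.421 / (0.324/2.435 + 0.421) = 0.9542/0.5540 = 1.72 nmol/s.

1.72 nmol/s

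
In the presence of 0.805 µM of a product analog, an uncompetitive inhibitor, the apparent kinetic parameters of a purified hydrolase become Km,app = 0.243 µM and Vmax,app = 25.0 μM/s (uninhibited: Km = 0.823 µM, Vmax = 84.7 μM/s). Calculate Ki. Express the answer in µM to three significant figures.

Uncompetitive: Vmax,app = Vmax/α (and Km,app = Km/α) with α = 1 + [I]/Ki.
α = Vmax/Vmax,app = 84.7/25.0 = 3.388.
Since α = 1 + [I]/Ki, [I]/Ki = 3.388 − 1 = 2.388 and Ki = 0.805/2.388 = 0.337 µM.

0.337 µM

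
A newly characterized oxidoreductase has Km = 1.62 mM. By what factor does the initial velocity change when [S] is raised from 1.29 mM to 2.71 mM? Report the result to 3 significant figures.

The fractional saturations are [S]/(Km+[S]) = 1.29/2.910 = 0.4433 and 2.71/4.330 = 0.6259.
v₂/v₁ is just their ratio: 0.6259/0.4433 = 1.41.

1.41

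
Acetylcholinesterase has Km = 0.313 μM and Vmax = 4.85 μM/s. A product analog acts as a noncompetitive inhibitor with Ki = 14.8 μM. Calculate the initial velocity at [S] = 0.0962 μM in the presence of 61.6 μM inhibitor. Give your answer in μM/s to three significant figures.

0.221 μM/s

With α = 1 + [I]/Ki = 1 + 61.6/14.8 = 5.162, the noncompetitive rate law is v = (Vmax/α)·[S] / (Km + [S]).
v = (4.85/5.162)×0.0962 / (0.313 + 0.0962) = 0.09038/0.4092 = 0.221 μM/s.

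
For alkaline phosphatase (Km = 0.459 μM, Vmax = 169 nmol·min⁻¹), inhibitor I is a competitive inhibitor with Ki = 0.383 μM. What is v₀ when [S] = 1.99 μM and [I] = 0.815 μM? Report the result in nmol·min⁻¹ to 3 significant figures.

98.2 nmol·min⁻¹

α = 1 + [I]/Ki = 1 + 0.815/0.383 = 3.128.
For a competitive inhibitor, Vmax is unchanged and the apparent Km becomes α·Km: Km,app = 1.44 μM, Vmax,app = 169 nmol·min⁻¹.
v = Vmax,app·[S]/(Km,app + [S]) = 169 × 1.99/(1.44 + 1.99) = 98.2 nmol·min⁻¹.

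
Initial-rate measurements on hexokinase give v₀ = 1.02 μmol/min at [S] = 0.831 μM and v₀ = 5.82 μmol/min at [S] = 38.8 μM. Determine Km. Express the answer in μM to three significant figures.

From v = Vmax[S]/(Km+[S]), each point gives Vmax = v(Km+[S])/[S].
Equating: 1.02(Km+0.831)/0.831 = 5.82(Km+38.8)/38.8.
1.227·Km + 1.02 = 0.1500·Km + 5.82, so (1.227 − 0.1500)·Km = 5.82 − 1.02.
Km = 4.800/1.077 = 4.46 μM; then Vmax = 1.02(4.46+0.831)/0.831 = 6.49 μmol/min.

4.46 μM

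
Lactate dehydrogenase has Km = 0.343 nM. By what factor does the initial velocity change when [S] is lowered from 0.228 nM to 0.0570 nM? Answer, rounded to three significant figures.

Since Vmax cancels, v₂/v₁ = [S]₂(Km+[S]₁) / [S]₁(Km+[S]₂).
= 0.0570×(0.343+0.228) / (0.228×(0.343+0.0570)) = 0.03255/0.09120 = 0.357.

0.357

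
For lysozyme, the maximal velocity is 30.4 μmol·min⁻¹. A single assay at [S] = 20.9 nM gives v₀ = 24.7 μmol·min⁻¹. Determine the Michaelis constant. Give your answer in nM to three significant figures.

4.82 nM

From v = Vmax[S]/(Km+[S]), Km = [S](Vmax − v)/v.
Km = 20.9 × (30.4 − 24.7) / 24.7 = 119.1/24.7 = 4.82 nM.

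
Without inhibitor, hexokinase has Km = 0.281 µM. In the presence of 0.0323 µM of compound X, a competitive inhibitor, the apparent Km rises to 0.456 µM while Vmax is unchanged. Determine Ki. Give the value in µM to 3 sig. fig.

0.0519 µM

Competitive: Km,app = α·Km with α = 1 + [I]/Ki.
α = Km,app/Km = 0.456/0.281 = 1.623.
Since α = 1 + [I]/Ki, [I]/Ki = 1.623 − 1 = 0.6228 and Ki = 0.0323/0.6228 = 0.0519 µM.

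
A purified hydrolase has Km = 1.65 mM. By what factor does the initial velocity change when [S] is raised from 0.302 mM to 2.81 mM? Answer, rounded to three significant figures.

The fractional saturations are [S]/(Km+[S]) = 0.302/1.952 = 0.1547 and 2.81/4.460 = 0.6300.
v₂/v₁ is just their ratio: 0.6300/0.1547 = 4.07.

4.07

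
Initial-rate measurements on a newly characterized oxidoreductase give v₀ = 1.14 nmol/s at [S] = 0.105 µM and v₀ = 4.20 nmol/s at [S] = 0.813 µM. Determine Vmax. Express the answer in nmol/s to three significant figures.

6.98 nmol/s

In reciprocal form, 1/v = (Km/Vmax)·(1/[S]) + 1/Vmax. The two points give (1/[S], 1/v) = (9.524, 0.8772) and (1.230, 0.2381).
Slope = (0.8772 − 0.2381)/(9.524 − 1.230) = 0.07706; intercept = 0.8772 − 0.07706×9.524 = 0.1433.
Vmax = 1/intercept = 6.98 nmol/s; Km = slope × Vmax = 0.07706 × 6.98 = 0.538 µM.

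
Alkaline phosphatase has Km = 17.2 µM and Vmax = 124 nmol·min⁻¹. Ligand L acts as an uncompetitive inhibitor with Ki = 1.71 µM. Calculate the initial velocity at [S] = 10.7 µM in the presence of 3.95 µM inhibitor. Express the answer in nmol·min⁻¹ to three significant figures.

With α = 1 + [I]/Ki = 1 + 3.95/1.71 = 3.310, the uncompetitive rate law is v = (Vmax/α)·[S] / (Km/α + [S]).
v = (124/3.310)×10.7 / (17.2/3.310 + 10.7) = 400.9/15.90 = 25.2 nmol·min⁻¹.

25.2 nmol·min⁻¹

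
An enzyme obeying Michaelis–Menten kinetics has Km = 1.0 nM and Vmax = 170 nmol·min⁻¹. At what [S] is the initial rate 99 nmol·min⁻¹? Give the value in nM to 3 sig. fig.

1.39 nM

The required fractional saturation is v/Vmax = 99/170 = 0.5824.
Then [S]/(Km+[S]) = 0.5824 ⇒ [S] = 1.0 × 0.5824/(1 − 0.5824) = 1.39 nM.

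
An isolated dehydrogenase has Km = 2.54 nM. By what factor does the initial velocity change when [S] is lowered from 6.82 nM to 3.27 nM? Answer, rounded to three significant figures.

The fractional saturations are [S]/(Km+[S]) = 6.82/9.360 = 0.7286 and 3.27/5.810 = 0.5628.
v₂/v₁ is just their ratio: 0.5628/0.7286 = 0.772.

0.772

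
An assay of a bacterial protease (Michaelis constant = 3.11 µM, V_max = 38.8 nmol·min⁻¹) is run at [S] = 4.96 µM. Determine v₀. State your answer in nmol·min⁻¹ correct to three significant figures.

[S]/(Km+[S]) = 4.96/8.070 = 0.6146, the fractional saturation.
v = 0.6146 × Vmax = 0.6146 × 38.8 = 23.8 nmol·min⁻¹.

23.8 nmol·min⁻¹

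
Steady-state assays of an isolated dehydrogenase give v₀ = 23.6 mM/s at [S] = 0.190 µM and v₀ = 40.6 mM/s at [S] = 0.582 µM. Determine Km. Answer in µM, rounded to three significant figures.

In reciprocal form, 1/v = (Km/Vmax)·(1/[S]) + 1/Vmax. The two points give (1/[S], 1/v) = (5.263, 0.04237) and (1.718, 0.02463).
Slope = (0.04237 − 0.02463)/(5.263 − 1.718) = 0.005005; intercept = 0.04237 − 0.005005×5.263 = 0.01603.
Vmax = 1/intercept = 62.4 mM/s; Km = slope × Vmax = 0.005005 × 62.4 = 0.312 µM.

0.312 µM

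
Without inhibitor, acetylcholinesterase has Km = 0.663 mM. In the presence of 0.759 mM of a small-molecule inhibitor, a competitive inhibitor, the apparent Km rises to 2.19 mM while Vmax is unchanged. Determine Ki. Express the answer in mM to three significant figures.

0.330 mM

Competitive: Km,app = α·Km with α = 1 + [I]/Ki.
α = Km,app/Km = 2.19/0.663 = 3.303.
Ki = [I]/(α − 1) = 0.759/2.303 = 0.330 mM.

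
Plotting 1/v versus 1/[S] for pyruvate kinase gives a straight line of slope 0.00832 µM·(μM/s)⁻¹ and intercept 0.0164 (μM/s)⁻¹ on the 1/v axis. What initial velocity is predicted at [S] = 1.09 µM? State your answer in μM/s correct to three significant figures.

The y-intercept is 1/Vmax, so Vmax = 1/0.0164 = 61.0 μM/s.
The slope is Km/Vmax, so Km = 0.00832 × 61.0 = 0.507 µM.
Then v = 61.0 × 1.09/(0.507 + 1.09) = 41.6 μM/s.

41.6 μM/s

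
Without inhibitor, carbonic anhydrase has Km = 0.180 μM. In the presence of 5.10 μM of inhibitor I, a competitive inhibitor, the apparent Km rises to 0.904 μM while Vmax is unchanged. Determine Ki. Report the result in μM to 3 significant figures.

1.27 μM

Competitive: Km,app = α·Km with α = 1 + [I]/Ki.
α = Km,app/Km = 0.904/0.180 = 5.022.
Since α = 1 + [I]/Ki, [I]/Ki = 5.022 − 1 = 4.022 and Ki = 5.10/4.022 = 1.27 μM.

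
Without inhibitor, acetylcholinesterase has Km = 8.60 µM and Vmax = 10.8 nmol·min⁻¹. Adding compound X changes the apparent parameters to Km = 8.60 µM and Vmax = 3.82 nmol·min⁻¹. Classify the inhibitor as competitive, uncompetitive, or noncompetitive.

noncompetitive

Vmax decreases (10.8 → 3.82 nmol·min⁻¹) while Km is unchanged — pure noncompetitive inhibition.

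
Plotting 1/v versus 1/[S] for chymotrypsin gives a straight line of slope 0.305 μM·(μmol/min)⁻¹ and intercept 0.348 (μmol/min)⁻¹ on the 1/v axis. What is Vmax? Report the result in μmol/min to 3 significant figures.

2.87 μmol/min

The y-intercept of a Lineweaver–Burk plot equals 1/Vmax, so Vmax = 1/0.348 = 2.87 μmol/min.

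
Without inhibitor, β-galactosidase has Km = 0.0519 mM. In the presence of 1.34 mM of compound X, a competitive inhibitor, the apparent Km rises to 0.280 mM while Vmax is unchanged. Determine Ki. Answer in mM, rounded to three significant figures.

Competitive: Km,app = α·Km with α = 1 + [I]/Ki.
α = Km,app/Km = 0.280/0.0519 = 5.395.
Since α = 1 + [I]/Ki, [I]/Ki = 5.395 − 1 = 4.395 and Ki = 1.34/4.395 = 0.305 mM.

0.305 mM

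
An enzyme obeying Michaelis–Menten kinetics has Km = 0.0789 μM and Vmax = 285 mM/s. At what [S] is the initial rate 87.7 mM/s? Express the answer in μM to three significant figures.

Rearranging v = Vmax[S]/(Km+[S]) gives [S] = Km·v/(Vmax − v).
[S] = 0.0789 × 87.7 / (285 − 87.7) = 6.920/197.3 = 0.0351 μM.

0.0351 μM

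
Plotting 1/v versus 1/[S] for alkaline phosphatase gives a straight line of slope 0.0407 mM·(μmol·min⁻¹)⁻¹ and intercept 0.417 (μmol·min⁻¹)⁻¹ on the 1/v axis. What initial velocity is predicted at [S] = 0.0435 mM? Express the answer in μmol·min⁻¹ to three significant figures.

The y-intercept is 1/Vmax, so Vmax = 1/0.417 = 2.40 μmol·min⁻¹.
The slope is Km/Vmax, so Km = 0.0407 × 2.40 = 0.0976 mM.
Then v = 2.40 × 0.0435/(0.0976 + 0.0435) = 0.739 μmol·min⁻¹.

0.739 μmol·min⁻¹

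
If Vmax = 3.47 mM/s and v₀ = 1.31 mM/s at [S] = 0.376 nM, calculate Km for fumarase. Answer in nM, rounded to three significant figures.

From v = Vmax[S]/(Km+[S]), Km = [S](Vmax − v)/v.
Km = 0.376 × (3.47 − 1.31) / 1.31 = 0.8122/1.31 = 0.620 nM.

0.620 nM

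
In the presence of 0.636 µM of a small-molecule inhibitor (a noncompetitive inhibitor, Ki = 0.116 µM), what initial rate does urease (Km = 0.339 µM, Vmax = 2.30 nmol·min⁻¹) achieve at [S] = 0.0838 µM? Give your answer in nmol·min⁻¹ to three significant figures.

0.0703 nmol·min⁻¹

α = 1 + [I]/Ki = 1 + 0.636/0.116 = 6.483.
For a noncompetitive inhibitor, Vmax is reduced to Vmax/α while Km is unchanged: Km,app = 0.339 µM, Vmax,app = 0.355 nmol·min⁻¹.
v = Vmax,app·[S]/(Km,app + [S]) = 0.355 × 0.0838/(0.339 + 0.0838) = 0.0703 nmol·min⁻¹.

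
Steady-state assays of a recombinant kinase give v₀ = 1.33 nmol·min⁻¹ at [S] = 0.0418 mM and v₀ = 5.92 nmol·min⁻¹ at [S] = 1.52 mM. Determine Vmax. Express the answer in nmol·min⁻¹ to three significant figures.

6.56 nmol·min⁻¹

From v = Vmax[S]/(Km+[S]), each point gives Vmax = v(Km+[S])/[S].
Equating: 1.33(Km+0.0418)/0.0418 = 5.92(Km+1.52)/1.52.
31.82·Km + 1.33 = 3.895·Km + 5.92, so (31.82 − 3.895)·Km = 5.92 − 1.33.
Km = 4.590/27.92 = 0.164 mM; then Vmax = 1.33(0.164+0.0418)/0.0418 = 6.56 nmol·min⁻¹.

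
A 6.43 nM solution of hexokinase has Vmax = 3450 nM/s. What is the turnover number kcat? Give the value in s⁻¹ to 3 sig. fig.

537 s⁻¹

kcat = Vmax/[E]total = 3450 nM/s / 6.43 nM = 537 s⁻¹.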